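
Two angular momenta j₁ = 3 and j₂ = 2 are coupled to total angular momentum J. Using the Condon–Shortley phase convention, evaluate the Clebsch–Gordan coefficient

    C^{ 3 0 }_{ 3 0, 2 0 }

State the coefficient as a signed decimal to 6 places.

j₁+j₂−J=2  J+j₁−j₂=4  J−j₁+j₂=2  j₁+j₂+J+1=9
(j₁±m₁, j₂±m₂, J±M) = (3,3,2,2,3,3)
P² = 48/5
sum k=0..2:
  [0] +1/24 = 1/24
  [1] −1/4 = -1/4
  [2] +1/24 = 1/24
S = -1/6
C² = P²·S² = 4/15 ; C = -0.516398

−√(4/15) = -0.516398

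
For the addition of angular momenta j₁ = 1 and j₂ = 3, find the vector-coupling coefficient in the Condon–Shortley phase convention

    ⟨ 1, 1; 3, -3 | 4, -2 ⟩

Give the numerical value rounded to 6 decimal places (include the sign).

+√(1/28) = +0.188982

triangle: 0!·2!·6!/9! = 1440/362880
(j±m)!: 2!·0!·0!·6!·2!·6! = 2073600
prefactor² = (2J+1)·Δ·N² = 518400/7
  k=0: +1/(0!·0!·0!·0!·2!·6!) = 1/1440
Σ = 1/1440  ⇒  CG² = 518400/7·1/1440² = 1/28
CG = +√(1/28) = +0.188982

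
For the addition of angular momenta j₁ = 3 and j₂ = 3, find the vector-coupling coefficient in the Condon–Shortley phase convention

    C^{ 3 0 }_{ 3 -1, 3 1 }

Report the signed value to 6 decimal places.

+√(1/6) ≈ +0.408248

triangle: 3!*3!*3!/10! = 216/3628800
(j±m)!: 2!*4!*4!*2!*3!*3! = 82944
prefactor² = (2J+1)*Δ*N² = 864/25
  k=1: −1/(1!*2!*3!*3!*0!*0!) = -1/72
  k=2: +1/(2!*1!*2!*2!*1!*1!) = 1/8
  k=3: −1/(3!*0!*1!*1!*2!*2!) = -1/24
Σ = 5/72  ⇒  CG² = 864/25*5/72² = 1/6
CG = +√(1/6) = +0.408248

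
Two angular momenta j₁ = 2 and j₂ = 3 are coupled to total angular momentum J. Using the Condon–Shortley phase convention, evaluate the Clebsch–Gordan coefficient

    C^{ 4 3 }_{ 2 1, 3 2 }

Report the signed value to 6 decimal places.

√[9·1!3!5!/10! · 3!1!5!1!7!1!] = √(6480)
  +(−1)^0/∏(0,1,1,5,2,0)! = 1/240  (running 1/240)
  +(−1)^1/∏(1,0,0,4,3,1)! = -1/144  (running -1/360)
⟨..|..⟩ = √(6480)·(-1/360) = -0.223607

-0.223607  (= −√(1/20))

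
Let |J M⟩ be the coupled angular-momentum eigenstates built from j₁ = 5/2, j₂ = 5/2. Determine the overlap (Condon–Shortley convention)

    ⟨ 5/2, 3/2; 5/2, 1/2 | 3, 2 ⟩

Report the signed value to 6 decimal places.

−√(1/12) = -0.288675

√[7·2!3!3!/9! · 4!1!3!2!5!1!] = √(48)
  +(−1)^0/∏(0,2,1,3,2,0)! = 1/24  (running 1/24)
  +(−1)^1/∏(1,1,0,2,3,1)! = -1/12  (running -1/24)
⟨..|..⟩ = √(48)·(-1/24) = -0.288675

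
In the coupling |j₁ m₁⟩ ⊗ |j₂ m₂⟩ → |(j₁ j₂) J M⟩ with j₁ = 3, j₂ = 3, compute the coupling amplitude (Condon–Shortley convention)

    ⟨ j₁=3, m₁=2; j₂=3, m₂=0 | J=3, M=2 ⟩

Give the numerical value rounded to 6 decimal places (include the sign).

−√(1/6) ≈ -0.408248

j₁+j₂−J=3  J+j₁−j₂=3  J−j₁+j₂=3  j₁+j₂+J+1=10
(j₁±m₁, j₂±m₂, J±M) = (5,1,3,3,5,1)
P² = 216
sum k=0..1:
  [0] +1/72 = 1/72
  [1] −1/24 = -1/24
S = -1/36
C² = P²·S² = 1/6 ; C = -0.408248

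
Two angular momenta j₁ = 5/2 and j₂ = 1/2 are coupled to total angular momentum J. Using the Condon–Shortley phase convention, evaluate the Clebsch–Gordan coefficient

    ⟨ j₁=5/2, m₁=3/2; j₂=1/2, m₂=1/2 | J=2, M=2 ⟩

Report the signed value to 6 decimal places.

√[5·1!4!0!/6! · 4!1!1!0!4!0!] = √(96)
  +(−1)^1/∏(1,0,0,0,4,0)! = -1/24  (running -1/24)
⟨..|..⟩ = √(96)·(-1/24) = -0.408248

-0.408248  (= −√(1/6))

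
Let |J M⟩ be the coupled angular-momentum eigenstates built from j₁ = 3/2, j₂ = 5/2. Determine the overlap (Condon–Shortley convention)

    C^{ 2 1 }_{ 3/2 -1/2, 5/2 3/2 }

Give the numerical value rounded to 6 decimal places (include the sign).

j₁+j₂−J=2  J+j₁−j₂=1  J−j₁+j₂=3  j₁+j₂+J+1=7
(j₁±m₁, j₂±m₂, J±M) = (1,2,4,1,3,1)
P² = 24/7
sum k=1..2:
  [1] −1/6 = -1/6
  [2] +1/4 = 1/4
S = 1/12
C² = P²·S² = 1/42 ; C = +0.154303

+√(1/42) ≈ +0.154303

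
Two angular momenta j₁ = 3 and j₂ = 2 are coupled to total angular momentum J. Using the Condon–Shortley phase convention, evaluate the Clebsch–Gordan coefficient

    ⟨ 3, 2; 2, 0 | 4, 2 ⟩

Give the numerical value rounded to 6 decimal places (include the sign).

j₁+j₂−J=1  J+j₁−j₂=5  J−j₁+j₂=3  j₁+j₂+J+1=10
(j₁±m₁, j₂±m₂, J±M) = (5,1,2,2,6,2)
P² = 8640/7
sum k=0..1:
  [0] +1/48 = 1/48
  [1] −1/240 = -1/240
S = 1/60
C² = P²·S² = 12/35 ; C = +0.585540

+0.585540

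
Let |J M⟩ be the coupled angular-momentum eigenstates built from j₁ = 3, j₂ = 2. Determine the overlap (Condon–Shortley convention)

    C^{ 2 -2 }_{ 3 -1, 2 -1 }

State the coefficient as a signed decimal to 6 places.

√[5·3!3!1!/8! · 2!4!1!3!0!4!] = √(216/7)
  +(−1)^1/∏(1,2,3,0,0,1)! = -1/12  (running -1/12)
⟨..|..⟩ = √(216/7)·(-1/12) = -0.462910

-0.462910  (= −√(3/14))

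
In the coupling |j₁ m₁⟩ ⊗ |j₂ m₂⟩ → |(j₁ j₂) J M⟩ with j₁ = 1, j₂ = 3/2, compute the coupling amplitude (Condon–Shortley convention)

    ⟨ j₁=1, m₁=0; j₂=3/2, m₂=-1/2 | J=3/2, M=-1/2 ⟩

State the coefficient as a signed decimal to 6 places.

√[4·1!1!2!/5! · 1!1!1!2!1!2!] = √(4/15)
  +(−1)^0/∏(0,1,1,1,0,1)! = 1  (running 1)
  +(−1)^1/∏(1,0,0,0,1,2)! = -1/2  (running 1/2)
⟨..|..⟩ = √(4/15)·(1/2) = +0.258199

+0.258199  (= +√(1/15))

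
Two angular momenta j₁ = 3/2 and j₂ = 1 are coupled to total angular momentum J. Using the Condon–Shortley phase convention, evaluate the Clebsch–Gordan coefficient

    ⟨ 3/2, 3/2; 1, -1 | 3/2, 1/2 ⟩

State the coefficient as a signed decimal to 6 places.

+0.632456

√[4·1!2!1!/5! · 3!0!0!2!2!1!] = √(8/5)
  +(−1)^0/∏(0,1,0,0,2,1)! = 1/2  (running 1/2)
⟨..|..⟩ = √(8/5)·(1/2) = +0.632456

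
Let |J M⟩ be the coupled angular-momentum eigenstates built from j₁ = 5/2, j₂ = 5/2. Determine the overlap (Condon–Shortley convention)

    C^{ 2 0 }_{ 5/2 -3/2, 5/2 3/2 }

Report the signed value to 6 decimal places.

triangle: 3!×2!×2!/8! = 24/40320
(j±m)!: 1!×4!×4!×1!×2!×2! = 2304
prefactor² = (2J+1)×Δ×N² = 48/7
  k=2: +1/(2!×1!×2!×2!×0!×0!) = 1/8
  k=3: −1/(3!×0!×1!×1!×1!×1!) = -1/6
Σ = -1/24  ⇒  CG² = 48/7×(-1/24)² = 1/84
CG = −√(1/84) = -0.109109

−√(1/84) ≈ -0.109109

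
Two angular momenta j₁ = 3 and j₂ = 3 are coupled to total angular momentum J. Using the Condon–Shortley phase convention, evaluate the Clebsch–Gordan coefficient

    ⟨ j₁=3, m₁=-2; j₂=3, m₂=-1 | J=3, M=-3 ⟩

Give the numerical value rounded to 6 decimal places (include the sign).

+0.577350

triangle: 3!×3!×3!/10! = 216/3628800
(j±m)!: 1!×5!×2!×4!×0!×6! = 4147200
prefactor² = (2J+1)×Δ×N² = 1728
  k=2: +1/(2!×1!×3!×0!×0!×3!) = 1/72
Σ = 1/72  ⇒  CG² = 1728×1/72² = 1/3
CG = +√(1/3) = +0.577350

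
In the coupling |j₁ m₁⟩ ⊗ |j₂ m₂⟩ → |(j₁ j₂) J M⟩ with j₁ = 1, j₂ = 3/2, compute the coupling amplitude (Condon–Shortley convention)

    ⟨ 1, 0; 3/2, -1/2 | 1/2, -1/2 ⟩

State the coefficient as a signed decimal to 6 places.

triangle: 2!*0!*1!/4! = 2/24
(j±m)!: 1!*1!*1!*2!*0!*1! = 2
prefactor² = (2J+1)*Δ*N² = 1/3
  k=1: −1/(1!*1!*0!*0!*0!*1!) = -1
Σ = -1  ⇒  CG² = 1/3*(-1)² = 1/3
CG = −√(1/3) = -0.577350

−√(1/3) ≈ -0.577350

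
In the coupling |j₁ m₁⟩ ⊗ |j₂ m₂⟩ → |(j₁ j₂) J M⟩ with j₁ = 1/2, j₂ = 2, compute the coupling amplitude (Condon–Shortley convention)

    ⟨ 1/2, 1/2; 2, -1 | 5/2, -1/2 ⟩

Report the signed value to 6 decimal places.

+0.632456

√[6·0!1!4!/6! · 1!0!1!3!2!3!] = √(72/5)
  +(−1)^0/∏(0,0,0,1,1,3)! = 1/6  (running 1/6)
⟨..|..⟩ = √(72/5)·(1/6) = +0.632456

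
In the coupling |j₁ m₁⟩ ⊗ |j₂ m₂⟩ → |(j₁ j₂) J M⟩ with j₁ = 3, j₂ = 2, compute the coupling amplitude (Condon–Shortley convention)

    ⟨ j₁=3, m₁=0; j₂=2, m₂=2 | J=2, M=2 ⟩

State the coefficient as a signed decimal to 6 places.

√[5·3!3!1!/8! · 3!3!4!0!4!0!] = √(648/7)
  +(−1)^3/∏(3,0,0,1,3,0)! = -1/36  (running -1/36)
⟨..|..⟩ = √(648/7)·(-1/36) = -0.267261

-0.267261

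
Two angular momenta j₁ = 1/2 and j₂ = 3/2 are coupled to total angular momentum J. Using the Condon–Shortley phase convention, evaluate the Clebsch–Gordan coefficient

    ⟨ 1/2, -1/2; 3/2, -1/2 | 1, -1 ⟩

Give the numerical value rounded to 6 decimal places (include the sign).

√[3·1!0!2!/4! · 0!1!1!2!0!2!] = √(1)
  +(−1)^1/∏(1,0,0,0,0,2)! = -1/2  (running -1/2)
⟨..|..⟩ = √(1)·(-1/2) = -0.500000

-0.500000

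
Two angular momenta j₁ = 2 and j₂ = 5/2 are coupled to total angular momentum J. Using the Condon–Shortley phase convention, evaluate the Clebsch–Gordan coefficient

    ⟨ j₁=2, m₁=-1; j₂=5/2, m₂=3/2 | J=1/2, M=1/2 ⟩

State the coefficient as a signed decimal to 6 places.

-0.516398

j₁+j₂−J=4  J+j₁−j₂=0  J−j₁+j₂=1  j₁+j₂+J+1=6
(j₁±m₁, j₂±m₂, J±M) = (1,3,4,1,1,0)
P² = 48/5
sum k=3..3:
  [3] −1/6 = -1/6
S = -1/6
C² = P²·S² = 4/15 ; C = -0.516398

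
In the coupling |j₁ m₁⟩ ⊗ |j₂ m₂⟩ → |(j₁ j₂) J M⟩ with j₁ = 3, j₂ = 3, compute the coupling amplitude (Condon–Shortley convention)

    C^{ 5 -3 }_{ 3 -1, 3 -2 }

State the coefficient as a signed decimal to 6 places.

√[11·1!5!5!/12! · 2!4!1!5!2!8!] = √(153600)
  +(−1)^0/∏(0,1,4,1,1,4)! = 1/576  (running 1/576)
  +(−1)^1/∏(1,0,3,0,2,5)! = -1/1440  (running 1/960)
⟨..|..⟩ = √(153600)·(1/960) = +0.408248

+√(1/6) ≈ +0.408248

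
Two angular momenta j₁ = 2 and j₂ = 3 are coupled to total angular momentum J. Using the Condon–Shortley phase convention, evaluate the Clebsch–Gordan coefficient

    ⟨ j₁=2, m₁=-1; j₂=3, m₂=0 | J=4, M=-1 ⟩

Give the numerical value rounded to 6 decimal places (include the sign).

-0.462910

j₁+j₂−J=1  J+j₁−j₂=3  J−j₁+j₂=5  j₁+j₂+J+1=10
(j₁±m₁, j₂±m₂, J±M) = (1,3,3,3,3,5)
P² = 1944/7
sum k=0..1:
  [0] +1/72 = 1/72
  [1] −1/24 = -1/24
S = -1/36
C² = P²·S² = 3/14 ; C = -0.462910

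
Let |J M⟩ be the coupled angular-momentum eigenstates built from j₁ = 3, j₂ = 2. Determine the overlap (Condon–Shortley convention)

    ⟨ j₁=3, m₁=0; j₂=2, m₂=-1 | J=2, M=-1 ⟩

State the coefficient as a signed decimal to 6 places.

-0.534522  (= −√(2/7))

j₁+j₂−J=3  J+j₁−j₂=3  J−j₁+j₂=1  j₁+j₂+J+1=8
(j₁±m₁, j₂±m₂, J±M) = (3,3,1,3,1,3)
P² = 81/14
sum k=0..1:
  [0] +1/36 = 1/36
  [1] −1/4 = -1/4
S = -2/9
C² = P²·S² = 2/7 ; C = -0.534522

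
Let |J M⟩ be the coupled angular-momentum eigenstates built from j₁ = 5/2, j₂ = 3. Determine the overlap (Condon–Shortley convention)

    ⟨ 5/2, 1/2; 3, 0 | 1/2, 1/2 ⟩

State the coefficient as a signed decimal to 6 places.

j₁+j₂−J=5  J+j₁−j₂=0  J−j₁+j₂=1  j₁+j₂+J+1=7
(j₁±m₁, j₂±m₂, J±M) = (3,2,3,3,1,0)
P² = 144/7
sum k=2..2:
  [2] +1/12 = 1/12
S = 1/12
C² = P²·S² = 1/7 ; C = +0.377964

+0.377964  (= +√(1/7))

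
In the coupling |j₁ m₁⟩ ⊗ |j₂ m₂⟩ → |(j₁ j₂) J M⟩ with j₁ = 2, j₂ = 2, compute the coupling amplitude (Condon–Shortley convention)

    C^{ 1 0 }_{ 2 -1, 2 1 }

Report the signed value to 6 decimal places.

√[3·3!1!1!/6! · 1!3!3!1!1!1!] = √(9/10)
  +(−1)^2/∏(2,1,1,1,0,0)! = 1/2  (running 1/2)
  +(−1)^3/∏(3,0,0,0,1,1)! = -1/6  (running 1/3)
⟨..|..⟩ = √(9/10)·(1/3) = +0.316228

+0.316228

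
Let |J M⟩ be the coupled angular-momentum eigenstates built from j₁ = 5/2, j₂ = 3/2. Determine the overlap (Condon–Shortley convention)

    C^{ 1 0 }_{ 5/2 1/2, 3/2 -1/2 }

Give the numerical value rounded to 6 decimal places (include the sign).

√[3·3!2!0!/6! · 3!2!1!2!1!1!] = √(6/5)
  +(−1)^1/∏(1,2,1,0,1,0)! = -1/2  (running -1/2)
⟨..|..⟩ = √(6/5)·(-1/2) = -0.547723

−√(3/10) = -0.547723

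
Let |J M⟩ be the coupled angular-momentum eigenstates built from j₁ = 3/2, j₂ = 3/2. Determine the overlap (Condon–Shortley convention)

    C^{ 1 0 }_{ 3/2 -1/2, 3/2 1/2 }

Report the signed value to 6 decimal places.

-0.223607

√[3·2!1!1!/5! · 1!2!2!1!1!1!] = √(1/5)
  +(−1)^1/∏(1,1,1,1,0,0)! = -1  (running -1)
  +(−1)^2/∏(2,0,0,0,1,1)! = 1/2  (running -1/2)
⟨..|..⟩ = √(1/5)·(-1/2) = -0.223607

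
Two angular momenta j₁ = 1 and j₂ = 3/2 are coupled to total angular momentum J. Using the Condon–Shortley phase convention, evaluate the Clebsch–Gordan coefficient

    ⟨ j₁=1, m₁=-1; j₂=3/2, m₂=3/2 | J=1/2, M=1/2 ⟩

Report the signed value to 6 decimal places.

√[2·2!0!1!/4! · 0!2!3!0!1!0!] = √(2)
  +(−1)^2/∏(2,0,0,1,0,0)! = 1/2  (running 1/2)
⟨..|..⟩ = √(2)·(1/2) = +0.707107

+√(1/2) = +0.707107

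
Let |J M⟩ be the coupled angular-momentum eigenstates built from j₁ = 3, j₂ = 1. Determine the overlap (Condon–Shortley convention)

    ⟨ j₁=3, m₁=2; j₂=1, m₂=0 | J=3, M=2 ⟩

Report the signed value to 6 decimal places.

+√(1/3) ≈ +0.577350

triangle: 1!·5!·1!/8! = 120/40320
(j±m)!: 5!·1!·1!·1!·5!·1! = 14400
prefactor² = (2J+1)·Δ·N² = 300
  k=0: +1/(0!·1!·1!·1!·4!·0!) = 1/24
  k=1: −1/(1!·0!·0!·0!·5!·1!) = -1/120
Σ = 1/30  ⇒  CG² = 300·1/30² = 1/3
CG = +√(1/3) = +0.577350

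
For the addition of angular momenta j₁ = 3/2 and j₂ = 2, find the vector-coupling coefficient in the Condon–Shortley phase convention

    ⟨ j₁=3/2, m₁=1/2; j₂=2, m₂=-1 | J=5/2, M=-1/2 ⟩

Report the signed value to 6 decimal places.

+√(5/14) ≈ +0.597614

triangle: 1!·2!·3!/7! = 12/5040
(j±m)!: 2!·1!·1!·3!·2!·3! = 144
prefactor² = (2J+1)·Δ·N² = 72/35
  k=0: +1/(0!·1!·1!·1!·1!·2!) = 1/2
  k=1: −1/(1!·0!·0!·0!·2!·3!) = -1/12
Σ = 5/12  ⇒  CG² = 72/35·5/12² = 5/14
CG = +√(5/14) = +0.597614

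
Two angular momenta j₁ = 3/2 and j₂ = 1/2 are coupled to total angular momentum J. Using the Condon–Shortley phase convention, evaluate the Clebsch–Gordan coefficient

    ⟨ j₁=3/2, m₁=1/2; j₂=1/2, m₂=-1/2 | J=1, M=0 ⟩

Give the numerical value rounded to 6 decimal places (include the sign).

j₁+j₂−J=1  J+j₁−j₂=2  J−j₁+j₂=0  j₁+j₂+J+1=4
(j₁±m₁, j₂±m₂, J±M) = (2,1,0,1,1,1)
P² = 1/2
sum k=0..0:
  [0] +1/1 = 1
S = 1
C² = P²·S² = 1/2 ; C = +0.707107

+√(1/2) ≈ +0.707107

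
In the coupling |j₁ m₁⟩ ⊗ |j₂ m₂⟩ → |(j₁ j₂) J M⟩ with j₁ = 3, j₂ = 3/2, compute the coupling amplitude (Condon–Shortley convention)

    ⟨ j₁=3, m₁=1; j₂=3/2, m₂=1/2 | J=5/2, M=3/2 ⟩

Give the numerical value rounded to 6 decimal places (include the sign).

-0.591608  (= −√(7/20))

triangle: 2!·4!·1!/8! = 48/40320
(j±m)!: 4!·2!·2!·1!·4!·1! = 2304
prefactor² = (2J+1)·Δ·N² = 576/35
  k=1: −1/(1!·1!·1!·1!·3!·0!) = -1/6
  k=2: +1/(2!·0!·0!·0!·4!·1!) = 1/48
Σ = -7/48  ⇒  CG² = 576/35·(-7/48)² = 7/20
CG = −√(7/20) = -0.591608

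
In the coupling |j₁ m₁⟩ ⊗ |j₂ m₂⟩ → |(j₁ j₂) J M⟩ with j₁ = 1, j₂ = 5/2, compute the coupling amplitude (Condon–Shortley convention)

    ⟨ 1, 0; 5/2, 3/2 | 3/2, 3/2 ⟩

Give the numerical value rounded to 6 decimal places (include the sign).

-0.516398  (= −√(4/15))

√[4·2!0!3!/6! · 1!1!4!1!3!0!] = √(48/5)
  +(−1)^1/∏(1,1,0,3,0,0)! = -1/6  (running -1/6)
⟨..|..⟩ = √(48/5)·(-1/6) = -0.516398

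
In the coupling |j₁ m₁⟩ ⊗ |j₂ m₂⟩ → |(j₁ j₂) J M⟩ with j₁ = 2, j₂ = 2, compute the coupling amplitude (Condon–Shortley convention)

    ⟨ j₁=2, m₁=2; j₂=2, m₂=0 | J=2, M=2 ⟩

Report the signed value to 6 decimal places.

j₁+j₂−J=2  J+j₁−j₂=2  J−j₁+j₂=2  j₁+j₂+J+1=7
(j₁±m₁, j₂±m₂, J±M) = (4,0,2,2,4,0)
P² = 128/7
sum k=0..0:
  [0] +1/8 = 1/8
S = 1/8
C² = P²·S² = 2/7 ; C = +0.534522

+√(2/7) ≈ +0.534522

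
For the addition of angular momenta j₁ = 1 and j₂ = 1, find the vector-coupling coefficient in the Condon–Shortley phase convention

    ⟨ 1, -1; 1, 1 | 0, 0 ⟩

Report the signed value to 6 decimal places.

+0.577350  (= +√(1/3))

j₁+j₂−J=2  J+j₁−j₂=0  J−j₁+j₂=0  j₁+j₂+J+1=3
(j₁±m₁, j₂±m₂, J±M) = (0,2,2,0,0,0)
P² = 4/3
sum k=2..2:
  [2] +1/2 = 1/2
S = 1/2
C² = P²·S² = 1/3 ; C = +0.577350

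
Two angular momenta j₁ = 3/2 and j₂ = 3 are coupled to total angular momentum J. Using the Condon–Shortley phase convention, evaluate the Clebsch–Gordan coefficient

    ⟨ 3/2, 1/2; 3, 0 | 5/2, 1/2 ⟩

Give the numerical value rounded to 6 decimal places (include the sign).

j₁+j₂−J=2  J+j₁−j₂=1  J−j₁+j₂=4  j₁+j₂+J+1=8
(j₁±m₁, j₂±m₂, J±M) = (2,1,3,3,3,2)
P² = 216/35
sum k=0..1:
  [0] +1/12 = 1/12
  [1] −1/4 = -1/4
S = -1/6
C² = P²·S² = 6/35 ; C = -0.414039

−√(6/35) = -0.414039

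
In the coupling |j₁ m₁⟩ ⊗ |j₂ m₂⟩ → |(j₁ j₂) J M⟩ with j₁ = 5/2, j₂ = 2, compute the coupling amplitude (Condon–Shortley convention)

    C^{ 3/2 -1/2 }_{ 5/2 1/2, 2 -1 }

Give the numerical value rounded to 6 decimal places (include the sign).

√[4·3!2!1!/7! · 3!2!1!3!1!2!] = √(48/35)
  +(−1)^0/∏(0,3,2,1,0,0)! = 1/12  (running 1/12)
  +(−1)^1/∏(1,2,1,0,1,1)! = -1/2  (running -5/12)
⟨..|..⟩ = √(48/35)·(-5/12) = -0.487950

-0.487950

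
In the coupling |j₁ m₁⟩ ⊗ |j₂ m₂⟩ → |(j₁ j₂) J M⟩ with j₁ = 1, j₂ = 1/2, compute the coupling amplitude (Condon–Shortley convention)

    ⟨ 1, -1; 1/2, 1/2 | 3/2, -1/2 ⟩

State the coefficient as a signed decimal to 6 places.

triangle: 0!·2!·1!/4! = 2/24
(j±m)!: 0!·2!·1!·0!·1!·2! = 4
prefactor² = (2J+1)·Δ·N² = 4/3
  k=0: +1/(0!·0!·2!·1!·0!·0!) = 1/2
Σ = 1/2  ⇒  CG² = 4/3·1/2² = 1/3
CG = +√(1/3) = +0.577350

+0.577350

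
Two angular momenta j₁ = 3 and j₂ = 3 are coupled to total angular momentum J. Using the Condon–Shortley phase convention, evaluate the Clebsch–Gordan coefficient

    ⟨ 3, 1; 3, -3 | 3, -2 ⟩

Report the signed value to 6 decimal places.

+√(1/3) ≈ +0.577350

j₁+j₂−J=3  J+j₁−j₂=3  J−j₁+j₂=3  j₁+j₂+J+1=10
(j₁±m₁, j₂±m₂, J±M) = (4,2,0,6,1,5)
P² = 1728
sum k=0..0:
  [0] +1/72 = 1/72
S = 1/72
C² = P²·S² = 1/3 ; C = +0.577350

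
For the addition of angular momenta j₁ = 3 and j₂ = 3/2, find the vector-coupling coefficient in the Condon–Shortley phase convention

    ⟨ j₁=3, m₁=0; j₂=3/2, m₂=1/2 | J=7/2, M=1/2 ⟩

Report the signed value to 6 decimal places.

√[8·1!5!2!/9! · 3!3!2!1!4!3!] = √(384/7)
  +(−1)^0/∏(0,1,3,2,2,0)! = 1/24  (running 1/24)
  +(−1)^1/∏(1,0,2,1,3,1)! = -1/12  (running -1/24)
⟨..|..⟩ = √(384/7)·(-1/24) = -0.308607

−√(2/21) = -0.308607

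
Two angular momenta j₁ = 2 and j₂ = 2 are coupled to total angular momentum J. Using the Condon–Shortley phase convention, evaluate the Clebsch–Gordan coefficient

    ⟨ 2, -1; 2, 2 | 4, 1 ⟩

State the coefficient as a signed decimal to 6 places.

+0.267261

j₁+j₂−J=0  J+j₁−j₂=4  J−j₁+j₂=4  j₁+j₂+J+1=9
(j₁±m₁, j₂±m₂, J±M) = (1,3,4,0,5,3)
P² = 10368/7
sum k=0..0:
  [0] +1/144 = 1/144
S = 1/144
C² = P²·S² = 1/14 ; C = +0.267261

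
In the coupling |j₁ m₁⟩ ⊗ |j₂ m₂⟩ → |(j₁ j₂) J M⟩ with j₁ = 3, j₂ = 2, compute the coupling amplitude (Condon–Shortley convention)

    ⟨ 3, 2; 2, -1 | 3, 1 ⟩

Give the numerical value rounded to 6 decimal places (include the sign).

√[7·2!4!2!/9! · 5!1!1!3!4!2!] = √(64)
  +(−1)^0/∏(0,2,1,1,3,1)! = 1/12  (running 1/12)
  +(−1)^1/∏(1,1,0,0,4,2)! = -1/48  (running 1/16)
⟨..|..⟩ = √(64)·(1/16) = +0.500000

+√(1/4) ≈ +0.500000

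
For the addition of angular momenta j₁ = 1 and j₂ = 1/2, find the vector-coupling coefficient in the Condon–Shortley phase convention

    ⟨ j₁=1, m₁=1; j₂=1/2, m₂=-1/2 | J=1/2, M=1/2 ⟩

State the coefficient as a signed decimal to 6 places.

√[2·1!1!0!/3! · 2!0!0!1!1!0!] = √(2/3)
  +(−1)^0/∏(0,1,0,0,1,0)! = 1  (running 1)
⟨..|..⟩ = √(2/3)·(1) = +0.816497

+√(2/3) = +0.816497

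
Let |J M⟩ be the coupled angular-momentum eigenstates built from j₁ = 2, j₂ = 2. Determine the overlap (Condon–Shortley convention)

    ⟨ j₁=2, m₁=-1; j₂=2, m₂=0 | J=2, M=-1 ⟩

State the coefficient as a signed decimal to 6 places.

−√(1/14) ≈ -0.267261

√[5·2!2!2!/7! · 1!3!2!2!1!3!] = √(8/7)
  +(−1)^1/∏(1,1,2,1,0,1)! = -1/2  (running -1/2)
  +(−1)^2/∏(2,0,1,0,1,2)! = 1/4  (running -1/4)
⟨..|..⟩ = √(8/7)·(-1/4) = -0.267261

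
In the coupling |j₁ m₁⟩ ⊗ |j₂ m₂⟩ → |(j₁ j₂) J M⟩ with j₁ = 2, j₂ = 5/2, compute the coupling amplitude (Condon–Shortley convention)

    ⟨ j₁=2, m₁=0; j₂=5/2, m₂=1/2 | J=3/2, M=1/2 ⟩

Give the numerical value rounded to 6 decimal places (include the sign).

+√(2/35) ≈ +0.239046

triangle: 3!×1!×2!/7! = 12/5040
(j±m)!: 2!×2!×3!×2!×2!×1! = 96
prefactor² = (2J+1)×Δ×N² = 32/35
  k=1: −1/(1!×2!×1!×2!×0!×0!) = -1/4
  k=2: +1/(2!×1!×0!×1!×1!×1!) = 1/2
Σ = 1/4  ⇒  CG² = 32/35×1/4² = 2/35
CG = +√(2/35) = +0.239046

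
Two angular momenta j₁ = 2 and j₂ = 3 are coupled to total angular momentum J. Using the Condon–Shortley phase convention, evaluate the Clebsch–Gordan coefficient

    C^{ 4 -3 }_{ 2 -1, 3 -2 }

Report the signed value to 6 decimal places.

triangle: 1!*3!*5!/10! = 720/3628800
(j±m)!: 1!*3!*1!*5!*1!*7! = 3628800
prefactor² = (2J+1)*Δ*N² = 6480
  k=0: +1/(0!*1!*3!*1!*0!*4!) = 1/144
  k=1: −1/(1!*0!*2!*0!*1!*5!) = -1/240
Σ = 1/360  ⇒  CG² = 6480*1/360² = 1/20
CG = +√(1/20) = +0.223607

+√(1/20) ≈ +0.223607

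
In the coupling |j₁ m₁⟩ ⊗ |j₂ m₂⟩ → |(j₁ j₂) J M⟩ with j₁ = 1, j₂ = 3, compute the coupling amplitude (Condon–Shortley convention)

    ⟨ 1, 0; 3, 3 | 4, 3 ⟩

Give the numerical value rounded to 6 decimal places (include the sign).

j₁+j₂−J=0  J+j₁−j₂=2  J−j₁+j₂=6  j₁+j₂+J+1=9
(j₁±m₁, j₂±m₂, J±M) = (1,1,6,0,7,1)
P² = 129600
sum k=0..0:
  [0] +1/720 = 1/720
S = 1/720
C² = P²·S² = 1/4 ; C = +0.500000

+0.500000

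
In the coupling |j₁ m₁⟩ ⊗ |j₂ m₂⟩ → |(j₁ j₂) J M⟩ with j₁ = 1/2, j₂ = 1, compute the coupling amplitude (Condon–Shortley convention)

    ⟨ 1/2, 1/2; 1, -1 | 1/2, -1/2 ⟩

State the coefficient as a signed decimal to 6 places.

√[2·1!0!1!/3! · 1!0!0!2!0!1!] = √(2/3)
  +(−1)^0/∏(0,1,0,0,0,1)! = 1  (running 1)
⟨..|..⟩ = √(2/3)·(1) = +0.816497

+√(2/3) ≈ +0.816497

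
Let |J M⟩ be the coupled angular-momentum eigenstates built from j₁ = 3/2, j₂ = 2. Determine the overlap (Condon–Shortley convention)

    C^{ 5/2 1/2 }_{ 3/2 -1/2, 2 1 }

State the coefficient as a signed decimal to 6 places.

triangle: 1!·2!·3!/7! = 12/5040
(j±m)!: 1!·2!·3!·1!·3!·2! = 144
prefactor² = (2J+1)·Δ·N² = 72/35
  k=0: +1/(0!·1!·2!·3!·0!·0!) = 1/12
  k=1: −1/(1!·0!·1!·2!·1!·1!) = -1/2
Σ = -5/12  ⇒  CG² = 72/35·(-5/12)² = 5/14
CG = −√(5/14) = -0.597614

−√(5/14) ≈ -0.597614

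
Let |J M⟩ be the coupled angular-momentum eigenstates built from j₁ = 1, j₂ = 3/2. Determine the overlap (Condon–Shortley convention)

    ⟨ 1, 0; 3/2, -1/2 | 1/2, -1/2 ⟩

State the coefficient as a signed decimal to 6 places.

-0.577350  (= −√(1/3))

√[2·2!0!1!/4! · 1!1!1!2!0!1!] = √(1/3)
  +(−1)^1/∏(1,1,0,0,0,1)! = -1  (running -1)
⟨..|..⟩ = √(1/3)·(-1) = -0.577350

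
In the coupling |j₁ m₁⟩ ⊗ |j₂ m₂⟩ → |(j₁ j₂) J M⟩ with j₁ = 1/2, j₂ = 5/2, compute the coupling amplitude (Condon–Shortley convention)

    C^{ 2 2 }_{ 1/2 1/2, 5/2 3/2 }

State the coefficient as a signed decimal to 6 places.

triangle: 1!×0!×4!/6! = 24/720
(j±m)!: 1!×0!×4!×1!×4!×0! = 576
prefactor² = (2J+1)×Δ×N² = 96
  k=0: +1/(0!×1!×0!×4!×0!×0!) = 1/24
Σ = 1/24  ⇒  CG² = 96×1/24² = 1/6
CG = +√(1/6) = +0.408248

+√(1/6) = +0.408248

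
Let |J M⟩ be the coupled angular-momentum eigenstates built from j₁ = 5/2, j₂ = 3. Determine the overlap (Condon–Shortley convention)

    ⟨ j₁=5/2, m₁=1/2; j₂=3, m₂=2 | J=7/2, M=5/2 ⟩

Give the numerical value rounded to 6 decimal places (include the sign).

−√(2/63) = -0.178174

j₁+j₂−J=2  J+j₁−j₂=3  J−j₁+j₂=4  j₁+j₂+J+1=10
(j₁±m₁, j₂±m₂, J±M) = (3,2,5,1,6,1)
P² = 4608/7
sum k=1..2:
  [1] −1/48 = -1/48
  [2] +1/72 = 1/72
S = -1/144
C² = P²·S² = 2/63 ; C = -0.178174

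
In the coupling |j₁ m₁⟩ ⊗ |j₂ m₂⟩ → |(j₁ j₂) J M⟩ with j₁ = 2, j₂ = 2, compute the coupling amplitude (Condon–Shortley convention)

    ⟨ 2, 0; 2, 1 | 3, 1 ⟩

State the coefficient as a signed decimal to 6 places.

−√(1/5) = -0.447214

j₁+j₂−J=1  J+j₁−j₂=3  J−j₁+j₂=3  j₁+j₂+J+1=8
(j₁±m₁, j₂±m₂, J±M) = (2,2,3,1,4,2)
P² = 36/5
sum k=0..1:
  [0] +1/12 = 1/12
  [1] −1/4 = -1/4
S = -1/6
C² = P²·S² = 1/5 ; C = -0.447214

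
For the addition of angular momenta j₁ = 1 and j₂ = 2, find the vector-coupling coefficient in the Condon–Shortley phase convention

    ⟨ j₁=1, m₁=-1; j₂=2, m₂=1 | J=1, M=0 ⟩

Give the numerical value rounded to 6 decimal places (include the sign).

triangle: 2!×0!×2!/5! = 4/120
(j±m)!: 0!×2!×3!×1!×1!×1! = 12
prefactor² = (2J+1)×Δ×N² = 6/5
  k=2: +1/(2!×0!×0!×1!×0!×1!) = 1/2
Σ = 1/2  ⇒  CG² = 6/5×1/2² = 3/10
CG = +√(3/10) = +0.547723

+0.547723  (= +√(3/10))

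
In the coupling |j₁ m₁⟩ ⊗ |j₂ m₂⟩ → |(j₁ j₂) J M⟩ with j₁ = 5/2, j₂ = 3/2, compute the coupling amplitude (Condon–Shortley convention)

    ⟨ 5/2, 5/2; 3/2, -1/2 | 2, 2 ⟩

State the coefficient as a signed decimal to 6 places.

√[5·2!3!1!/7! · 5!0!1!2!4!0!] = √(480/7)
  +(−1)^0/∏(0,2,0,1,3,0)! = 1/12  (running 1/12)
⟨..|..⟩ = √(480/7)·(1/12) = +0.690066

+√(10/21) = +0.690066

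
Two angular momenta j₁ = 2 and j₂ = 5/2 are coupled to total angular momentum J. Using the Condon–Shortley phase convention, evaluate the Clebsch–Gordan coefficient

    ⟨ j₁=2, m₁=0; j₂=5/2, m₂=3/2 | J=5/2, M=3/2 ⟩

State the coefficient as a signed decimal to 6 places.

j₁+j₂−J=2  J+j₁−j₂=2  J−j₁+j₂=3  j₁+j₂+J+1=8
(j₁±m₁, j₂±m₂, J±M) = (2,2,4,1,4,1)
P² = 288/35
sum k=1..2:
  [1] −1/6 = -1/6
  [2] +1/8 = 1/8
S = -1/24
C² = P²·S² = 1/70 ; C = -0.119523

-0.119523  (= −√(1/70))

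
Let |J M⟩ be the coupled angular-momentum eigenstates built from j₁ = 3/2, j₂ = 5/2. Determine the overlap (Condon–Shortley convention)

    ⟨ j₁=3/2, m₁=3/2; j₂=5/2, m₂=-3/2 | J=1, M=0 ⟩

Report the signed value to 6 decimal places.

j₁+j₂−J=3  J+j₁−j₂=0  J−j₁+j₂=2  j₁+j₂+J+1=6
(j₁±m₁, j₂±m₂, J±M) = (3,0,1,4,1,1)
P² = 36/5
sum k=0..0:
  [0] +1/6 = 1/6
S = 1/6
C² = P²·S² = 1/5 ; C = +0.447214

+0.447214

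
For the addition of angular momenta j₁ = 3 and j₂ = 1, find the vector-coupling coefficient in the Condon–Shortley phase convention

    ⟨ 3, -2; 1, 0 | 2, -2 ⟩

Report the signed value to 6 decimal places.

−√(5/21) ≈ -0.487950

j₁+j₂−J=2  J+j₁−j₂=4  J−j₁+j₂=0  j₁+j₂+J+1=7
(j₁±m₁, j₂±m₂, J±M) = (1,5,1,1,0,4)
P² = 960/7
sum k=1..1:
  [1] −1/24 = -1/24
S = -1/24
C² = P²·S² = 5/21 ; C = -0.487950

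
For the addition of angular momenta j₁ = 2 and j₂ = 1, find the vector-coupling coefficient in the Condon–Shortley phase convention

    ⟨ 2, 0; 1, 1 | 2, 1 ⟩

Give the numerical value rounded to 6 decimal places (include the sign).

triangle: 1!·3!·1!/6! = 6/720
(j±m)!: 2!·2!·2!·0!·3!·1! = 48
prefactor² = (2J+1)·Δ·N² = 2
  k=1: −1/(1!·0!·1!·1!·2!·0!) = -1/2
Σ = -1/2  ⇒  CG² = 2·(-1/2)² = 1/2
CG = −√(1/2) = -0.707107

−√(1/2) = -0.707107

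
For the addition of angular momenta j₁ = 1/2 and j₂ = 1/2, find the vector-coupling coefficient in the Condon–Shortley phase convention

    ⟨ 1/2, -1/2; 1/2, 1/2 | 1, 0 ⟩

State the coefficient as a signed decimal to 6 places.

+√(1/2) = +0.707107

√[3·0!1!1!/3! · 0!1!1!0!1!1!] = √(1/2)
  +(−1)^0/∏(0,0,1,1,0,0)! = 1  (running 1)
⟨..|..⟩ = √(1/2)·(1) = +0.707107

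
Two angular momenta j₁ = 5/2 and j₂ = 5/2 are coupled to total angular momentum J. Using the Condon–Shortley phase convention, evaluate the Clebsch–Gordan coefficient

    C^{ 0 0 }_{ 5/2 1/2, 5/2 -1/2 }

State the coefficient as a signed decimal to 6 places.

triangle: 5!×0!×0!/6! = 120/720
(j±m)!: 3!×2!×2!×3!×0!×0! = 144
prefactor² = (2J+1)×Δ×N² = 24
  k=2: +1/(2!×3!×0!×0!×0!×0!) = 1/12
Σ = 1/12  ⇒  CG² = 24×1/12² = 1/6
CG = +√(1/6) = +0.408248

+√(1/6) = +0.408248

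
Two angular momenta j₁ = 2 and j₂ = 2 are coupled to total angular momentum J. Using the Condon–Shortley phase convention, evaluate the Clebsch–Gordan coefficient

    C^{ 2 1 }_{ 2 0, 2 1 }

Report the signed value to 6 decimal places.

triangle: 2!×2!×2!/7! = 8/5040
(j±m)!: 2!×2!×3!×1!×3!×1! = 144
prefactor² = (2J+1)×Δ×N² = 8/7
  k=1: −1/(1!×1!×1!×2!×1!×0!) = -1/2
  k=2: +1/(2!×0!×0!×1!×2!×1!) = 1/4
Σ = -1/4  ⇒  CG² = 8/7×(-1/4)² = 1/14
CG = −√(1/14) = -0.267261

-0.267261  (= −√(1/14))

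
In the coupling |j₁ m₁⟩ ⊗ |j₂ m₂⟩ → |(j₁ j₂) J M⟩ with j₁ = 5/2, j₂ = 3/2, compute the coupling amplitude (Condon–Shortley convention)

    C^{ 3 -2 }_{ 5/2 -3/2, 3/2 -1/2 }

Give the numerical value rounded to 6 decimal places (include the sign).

-0.288675

√[7·1!4!2!/8! · 1!4!1!2!1!5!] = √(48)
  +(−1)^0/∏(0,1,4,1,0,1)! = 1/24  (running 1/24)
  +(−1)^1/∏(1,0,3,0,1,2)! = -1/12  (running -1/24)
⟨..|..⟩ = √(48)·(-1/24) = -0.288675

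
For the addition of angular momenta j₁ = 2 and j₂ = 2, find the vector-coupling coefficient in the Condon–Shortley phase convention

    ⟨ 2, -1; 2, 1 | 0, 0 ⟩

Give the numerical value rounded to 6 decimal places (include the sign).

-0.447214  (= −√(1/5))

j₁+j₂−J=4  J+j₁−j₂=0  J−j₁+j₂=0  j₁+j₂+J+1=5
(j₁±m₁, j₂±m₂, J±M) = (1,3,3,1,0,0)
P² = 36/5
sum k=3..3:
  [3] −1/6 = -1/6
S = -1/6
C² = P²·S² = 1/5 ; C = -0.447214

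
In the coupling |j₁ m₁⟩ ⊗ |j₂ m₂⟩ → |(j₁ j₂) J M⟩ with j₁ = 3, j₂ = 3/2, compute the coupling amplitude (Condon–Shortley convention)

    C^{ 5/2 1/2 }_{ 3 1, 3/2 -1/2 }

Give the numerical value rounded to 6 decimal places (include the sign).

-0.119523

triangle: 2!×4!×1!/8! = 48/40320
(j±m)!: 4!×2!×1!×2!×3!×2! = 1152
prefactor² = (2J+1)×Δ×N² = 288/35
  k=0: +1/(0!×2!×2!×1!×2!×0!) = 1/8
  k=1: −1/(1!×1!×1!×0!×3!×1!) = -1/6
Σ = -1/24  ⇒  CG² = 288/35×(-1/24)² = 1/70
CG = −√(1/70) = -0.119523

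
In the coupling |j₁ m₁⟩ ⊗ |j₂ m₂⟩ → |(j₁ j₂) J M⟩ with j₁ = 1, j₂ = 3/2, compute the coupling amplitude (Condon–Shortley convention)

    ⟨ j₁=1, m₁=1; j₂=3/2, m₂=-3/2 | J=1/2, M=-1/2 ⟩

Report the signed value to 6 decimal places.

+√(1/2) = +0.707107

√[2·2!0!1!/4! · 2!0!0!3!0!1!] = √(2)
  +(−1)^0/∏(0,2,0,0,0,1)! = 1/2  (running 1/2)
⟨..|..⟩ = √(2)·(1/2) = +0.707107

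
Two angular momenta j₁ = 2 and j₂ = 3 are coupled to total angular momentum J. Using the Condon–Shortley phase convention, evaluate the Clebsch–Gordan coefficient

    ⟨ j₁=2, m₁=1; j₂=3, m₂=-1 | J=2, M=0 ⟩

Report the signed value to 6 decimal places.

-0.377964

√[5·3!1!3!/8! · 3!1!2!4!2!2!] = √(36/7)
  +(−1)^0/∏(0,3,1,2,0,1)! = 1/12  (running 1/12)
  +(−1)^1/∏(1,2,0,1,1,2)! = -1/4  (running -1/6)
⟨..|..⟩ = √(36/7)·(-1/6) = -0.377964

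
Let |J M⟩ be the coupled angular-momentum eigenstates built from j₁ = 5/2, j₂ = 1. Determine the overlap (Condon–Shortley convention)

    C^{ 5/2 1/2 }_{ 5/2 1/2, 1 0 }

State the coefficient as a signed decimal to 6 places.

j₁+j₂−J=1  J+j₁−j₂=4  J−j₁+j₂=1  j₁+j₂+J+1=7
(j₁±m₁, j₂±m₂, J±M) = (3,2,1,1,3,2)
P² = 144/35
sum k=0..1:
  [0] +1/4 = 1/4
  [1] −1/6 = -1/6
S = 1/12
C² = P²·S² = 1/35 ; C = +0.169031

+0.169031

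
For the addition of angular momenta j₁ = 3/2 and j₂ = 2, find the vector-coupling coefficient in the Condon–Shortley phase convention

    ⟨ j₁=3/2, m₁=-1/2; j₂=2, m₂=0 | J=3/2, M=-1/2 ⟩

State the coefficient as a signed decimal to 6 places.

-0.447214  (= −√(1/5))

triangle: 2!×1!×2!/6! = 4/720
(j±m)!: 1!×2!×2!×2!×1!×2! = 16
prefactor² = (2J+1)×Δ×N² = 16/45
  k=1: −1/(1!×1!×1!×1!×0!×1!) = -1
  k=2: +1/(2!×0!×0!×0!×1!×2!) = 1/4
Σ = -3/4  ⇒  CG² = 16/45×(-3/4)² = 1/5
CG = −√(1/5) = -0.447214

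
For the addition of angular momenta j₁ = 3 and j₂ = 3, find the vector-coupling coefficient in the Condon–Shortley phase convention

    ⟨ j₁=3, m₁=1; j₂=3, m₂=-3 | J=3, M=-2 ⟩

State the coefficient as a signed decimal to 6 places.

√[7·3!3!3!/10! · 4!2!0!6!1!5!] = √(1728)
  +(−1)^0/∏(0,3,2,0,1,3)! = 1/72  (running 1/72)
⟨..|..⟩ = √(1728)·(1/72) = +0.577350

+√(1/3) = +0.577350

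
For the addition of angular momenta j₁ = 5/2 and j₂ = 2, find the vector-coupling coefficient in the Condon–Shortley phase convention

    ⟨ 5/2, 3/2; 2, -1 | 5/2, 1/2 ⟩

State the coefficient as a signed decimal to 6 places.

+0.414039

√[6·2!3!2!/8! · 4!1!1!3!3!2!] = √(216/35)
  +(−1)^0/∏(0,2,1,1,2,1)! = 1/4  (running 1/4)
  +(−1)^1/∏(1,1,0,0,3,2)! = -1/12  (running 1/6)
⟨..|..⟩ = √(216/35)·(1/6) = +0.414039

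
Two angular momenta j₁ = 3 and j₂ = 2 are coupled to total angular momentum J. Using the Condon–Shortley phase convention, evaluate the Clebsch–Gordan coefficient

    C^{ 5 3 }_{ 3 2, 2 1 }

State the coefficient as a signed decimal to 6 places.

+0.730297  (= +√(8/15))

√[11·0!6!4!/11! · 5!1!3!1!8!2!] = √(276480)
  +(−1)^0/∏(0,0,1,3,5,1)! = 1/720  (running 1/720)
⟨..|..⟩ = √(276480)·(1/720) = +0.730297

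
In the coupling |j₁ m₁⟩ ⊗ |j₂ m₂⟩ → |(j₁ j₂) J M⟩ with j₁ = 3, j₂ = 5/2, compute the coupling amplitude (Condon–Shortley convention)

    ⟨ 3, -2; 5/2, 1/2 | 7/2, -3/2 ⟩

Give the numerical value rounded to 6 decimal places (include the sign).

triangle: 2!×4!×3!/10! = 288/3628800
(j±m)!: 1!×5!×3!×2!×2!×5! = 345600
prefactor² = (2J+1)×Δ×N² = 1536/7
  k=1: −1/(1!×1!×4!×2!×0!×1!) = -1/48
  k=2: +1/(2!×0!×3!×1!×1!×2!) = 1/24
Σ = 1/48  ⇒  CG² = 1536/7×1/48² = 2/21
CG = +√(2/21) = +0.308607

+√(2/21) = +0.308607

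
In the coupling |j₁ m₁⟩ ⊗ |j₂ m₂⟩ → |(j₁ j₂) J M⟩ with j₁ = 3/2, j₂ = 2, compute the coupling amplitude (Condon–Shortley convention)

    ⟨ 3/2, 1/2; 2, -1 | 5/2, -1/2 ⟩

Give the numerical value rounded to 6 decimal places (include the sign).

√[6·1!2!3!/7! · 2!1!1!3!2!3!] = √(72/35)
  +(−1)^0/∏(0,1,1,1,1,2)! = 1/2  (running 1/2)
  +(−1)^1/∏(1,0,0,0,2,3)! = -1/12  (running 5/12)
⟨..|..⟩ = √(72/35)·(5/12) = +0.597614

+√(5/14) ≈ +0.597614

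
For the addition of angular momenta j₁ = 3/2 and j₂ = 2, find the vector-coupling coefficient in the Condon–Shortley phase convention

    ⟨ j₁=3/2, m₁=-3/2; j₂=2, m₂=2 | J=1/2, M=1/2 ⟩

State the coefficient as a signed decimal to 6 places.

−√(2/5) ≈ -0.632456

√[2·3!0!1!/5! · 0!3!4!0!1!0!] = √(72/5)
  +(−1)^3/∏(3,0,0,1,0,0)! = -1/6  (running -1/6)
⟨..|..⟩ = √(72/5)·(-1/6) = -0.632456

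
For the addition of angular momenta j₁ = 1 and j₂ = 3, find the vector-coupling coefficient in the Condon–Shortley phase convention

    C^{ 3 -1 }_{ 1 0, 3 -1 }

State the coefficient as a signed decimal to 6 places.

√[7·1!1!5!/8! · 1!1!2!4!2!4!] = √(48)
  +(−1)^0/∏(0,1,1,2,0,3)! = 1/12  (running 1/12)
  +(−1)^1/∏(1,0,0,1,1,4)! = -1/24  (running 1/24)
⟨..|..⟩ = √(48)·(1/24) = +0.288675

+√(1/12) = +0.288675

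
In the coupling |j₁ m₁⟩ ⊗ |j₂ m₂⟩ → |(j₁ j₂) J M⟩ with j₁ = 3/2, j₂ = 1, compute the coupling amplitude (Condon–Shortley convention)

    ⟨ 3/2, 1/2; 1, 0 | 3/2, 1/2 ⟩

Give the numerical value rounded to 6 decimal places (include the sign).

√[4·1!2!1!/5! · 2!1!1!1!2!1!] = √(4/15)
  +(−1)^0/∏(0,1,1,1,1,0)! = 1  (running 1)
  +(−1)^1/∏(1,0,0,0,2,1)! = -1/2  (running 1/2)
⟨..|..⟩ = √(4/15)·(1/2) = +0.258199

+0.258199  (= +√(1/15))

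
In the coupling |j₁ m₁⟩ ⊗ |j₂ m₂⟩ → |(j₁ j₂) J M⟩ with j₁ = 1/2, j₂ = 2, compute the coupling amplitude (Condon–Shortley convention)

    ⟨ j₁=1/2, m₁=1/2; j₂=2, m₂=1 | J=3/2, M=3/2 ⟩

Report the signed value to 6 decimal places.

j₁+j₂−J=1  J+j₁−j₂=0  J−j₁+j₂=3  j₁+j₂+J+1=5
(j₁±m₁, j₂±m₂, J±M) = (1,0,3,1,3,0)
P² = 36/5
sum k=0..0:
  [0] +1/6 = 1/6
S = 1/6
C² = P²·S² = 1/5 ; C = +0.447214

+√(1/5) ≈ +0.447214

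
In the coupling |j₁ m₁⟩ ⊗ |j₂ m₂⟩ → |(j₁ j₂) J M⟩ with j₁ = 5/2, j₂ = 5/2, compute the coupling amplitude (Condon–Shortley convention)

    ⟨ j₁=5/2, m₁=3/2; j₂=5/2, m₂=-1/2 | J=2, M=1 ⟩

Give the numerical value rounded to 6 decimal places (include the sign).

−√(1/7) = -0.377964

√[5·3!2!2!/8! · 4!1!2!3!3!1!] = √(36/7)
  +(−1)^0/∏(0,3,1,2,1,0)! = 1/12  (running 1/12)
  +(−1)^1/∏(1,2,0,1,2,1)! = -1/4  (running -1/6)
⟨..|..⟩ = √(36/7)·(-1/6) = -0.377964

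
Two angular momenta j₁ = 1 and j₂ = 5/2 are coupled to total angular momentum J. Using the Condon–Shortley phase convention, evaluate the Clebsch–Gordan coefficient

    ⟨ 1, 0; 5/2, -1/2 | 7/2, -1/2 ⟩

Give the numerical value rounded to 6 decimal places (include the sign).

+√(4/7) = +0.755929

j₁+j₂−J=0  J+j₁−j₂=2  J−j₁+j₂=5  j₁+j₂+J+1=8
(j₁±m₁, j₂±m₂, J±M) = (1,1,2,3,3,4)
P² = 576/7
sum k=0..0:
  [0] +1/12 = 1/12
S = 1/12
C² = P²·S² = 4/7 ; C = +0.755929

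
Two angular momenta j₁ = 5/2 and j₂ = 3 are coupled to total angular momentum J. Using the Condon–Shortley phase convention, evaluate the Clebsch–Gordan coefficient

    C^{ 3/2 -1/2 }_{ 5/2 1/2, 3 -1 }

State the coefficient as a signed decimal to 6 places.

triangle: 4!*1!*2!/8! = 48/40320
(j±m)!: 3!*2!*2!*4!*1!*2! = 1152
prefactor² = (2J+1)*Δ*N² = 192/35
  k=1: −1/(1!*3!*1!*1!*0!*1!) = -1/6
  k=2: +1/(2!*2!*0!*0!*1!*2!) = 1/8
Σ = -1/24  ⇒  CG² = 192/35*(-1/24)² = 1/105
CG = −√(1/105) = -0.097590

−√(1/105) = -0.097590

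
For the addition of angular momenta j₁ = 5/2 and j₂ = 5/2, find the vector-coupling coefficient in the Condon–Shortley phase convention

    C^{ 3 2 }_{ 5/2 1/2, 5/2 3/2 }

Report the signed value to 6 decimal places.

triangle: 2!*3!*3!/9! = 72/362880
(j±m)!: 3!*2!*4!*1!*5!*1! = 34560
prefactor² = (2J+1)*Δ*N² = 48
  k=1: −1/(1!*1!*1!*3!*2!*0!) = -1/12
  k=2: +1/(2!*0!*0!*2!*3!*1!) = 1/24
Σ = -1/24  ⇒  CG² = 48*(-1/24)² = 1/12
CG = −√(1/12) = -0.288675

-0.288675  (= −√(1/12))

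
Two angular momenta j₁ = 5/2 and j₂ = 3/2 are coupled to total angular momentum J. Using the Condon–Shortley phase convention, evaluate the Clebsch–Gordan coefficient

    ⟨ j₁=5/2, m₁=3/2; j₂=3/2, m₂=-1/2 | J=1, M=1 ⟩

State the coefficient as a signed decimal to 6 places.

j₁+j₂−J=3  J+j₁−j₂=2  J−j₁+j₂=0  j₁+j₂+J+1=6
(j₁±m₁, j₂±m₂, J±M) = (4,1,1,2,2,0)
P² = 24/5
sum k=1..1:
  [1] −1/4 = -1/4
S = -1/4
C² = P²·S² = 3/10 ; C = -0.547723

−√(3/10) = -0.547723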